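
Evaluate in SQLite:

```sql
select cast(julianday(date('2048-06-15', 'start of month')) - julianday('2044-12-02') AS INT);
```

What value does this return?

`start of month` rewinds 2048-06-15 to 2048-06-01.
29 days remain in December 2044 after the 2nd (31 − 2).
Full months from January 2045 through May 2048 contribute their day counts.
Then 1 day into June 2048.
Total: 29 + 31 + 28 + 31 + 30 + 31 + 30 + 31 + 31 + 30 + 31 + 30 + 31 + 31 + 28 + 31 + 30 + 31 + 30 + 31 + 31 + 30 + 31 + 30 + 31 + 31 + 28 + 31 + 30 + 31 + 30 + 31 + 31 + 30 + 31 + 30 + 31 + 31 + 29 + 31 + 30 + 31 + 1 = 1277.

1277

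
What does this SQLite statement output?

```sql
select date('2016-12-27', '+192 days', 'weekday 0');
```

Applying '+192 days' to 2016-12-27: counting 192 days forward gives 2017-07-07.
`weekday 0` advances to the next Sunday; 2017-07-07 is a Friday, so it moves forward to 2017-07-09.

2017-07-09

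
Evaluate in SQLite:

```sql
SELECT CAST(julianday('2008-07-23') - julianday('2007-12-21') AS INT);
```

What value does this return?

215

10 days remain in December 2007 after the 21st (31 − 21).
Full months from January 2008 through June 2008 contribute their day counts.
Then 23 days into July 2008.
Total: 10 + 31 + 29 + 31 + 30 + 31 + 30 + 23 = 215.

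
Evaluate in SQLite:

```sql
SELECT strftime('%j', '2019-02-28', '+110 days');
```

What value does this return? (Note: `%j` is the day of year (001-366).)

169

First apply '+110 days': 2019-02-28 → 2019-06-18.
Day-of-year for 2019-06-18: days since 2019-01-01 inclusive = 169, zero-padded to 169.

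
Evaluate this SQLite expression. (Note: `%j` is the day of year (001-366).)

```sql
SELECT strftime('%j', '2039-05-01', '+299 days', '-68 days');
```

First apply '+299 days', '-68 days': 2039-05-01 → 2039-12-18.
Day-of-year for 2039-12-18: days since 2039-01-01 inclusive = 352, zero-padded to 352.

352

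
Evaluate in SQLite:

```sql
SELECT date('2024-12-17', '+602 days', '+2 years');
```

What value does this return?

Applying '+602 days' to 2024-12-17: counting 602 days forward gives 2026-08-11.
Adding +2 years to 2026-08-11 gives 2028-08-11.

2028-08-11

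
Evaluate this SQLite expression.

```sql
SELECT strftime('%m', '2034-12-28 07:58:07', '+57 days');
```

First apply '+57 days': 2034-12-28 07:58:07 → 2035-02-23 07:58:07.
`%m` extracts the 2-digit month (01-12): 02.

02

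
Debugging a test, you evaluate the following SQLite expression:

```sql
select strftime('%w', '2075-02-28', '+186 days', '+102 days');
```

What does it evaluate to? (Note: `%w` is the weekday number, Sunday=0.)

First apply '+186 days', '+102 days': 2075-02-28 → 2075-12-13.
2075-12-13 is a Friday; with Sunday=0 that is 5.

5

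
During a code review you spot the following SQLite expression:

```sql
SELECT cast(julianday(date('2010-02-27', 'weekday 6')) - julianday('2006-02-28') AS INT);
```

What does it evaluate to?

1460

`weekday 6` advances to the next Saturday; 2010-02-27 is already a Saturday, so it stays at 2010-02-27.
0 days remain in February 2006 after the 28th (28 − 28).
Full months from March 2006 through January 2010 contribute their day counts.
Then 27 days into February 2010.
Total: 0 + 31 + 30 + 31 + 30 + 31 + 31 + 30 + 31 + 30 + 31 + 31 + 28 + 31 + 30 + 31 + 30 + 31 + 31 + 30 + 31 + 30 + 31 + 31 + 29 + 31 + 30 + 31 + 30 + 31 + 31 + 30 + 31 + 30 + 31 + 31 + 28 + 31 + 30 + 31 + 30 + 31 + 31 + 30 + 31 + 30 + 31 + 31 + 27 = 1460.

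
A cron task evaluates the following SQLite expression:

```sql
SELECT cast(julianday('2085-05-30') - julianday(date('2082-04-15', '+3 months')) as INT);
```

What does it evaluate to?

Adding +3 months to 2082-04-15 gives 2082-07-15.
16 days remain in July 2082 after the 15th (31 − 15).
Full months from August 2082 through April 2085 contribute their day counts.
Then 30 days into May 2085.
Total: 16 + 31 + 30 + 31 + 30 + 31 + 31 + 28 + 31 + 30 + 31 + 30 + 31 + 31 + 30 + 31 + 30 + 31 + 31 + 29 + 31 + 30 + 31 + 30 + 31 + 31 + 30 + 31 + 30 + 31 + 31 + 28 + 31 + 30 + 30 = 1050.

1050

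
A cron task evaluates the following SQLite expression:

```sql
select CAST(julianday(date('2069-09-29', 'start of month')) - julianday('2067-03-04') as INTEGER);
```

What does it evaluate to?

912

`start of month` rewinds 2069-09-29 to 2069-09-01.
27 days remain in March 2067 after the 4th (31 − 4).
Full months from April 2067 through August 2069 contribute their day counts.
Then 1 day into September 2069.
Total: 27 + 30 + 31 + 30 + 31 + 31 + 30 + 31 + 30 + 31 + 31 + 29 + 31 + 30 + 31 + 30 + 31 + 31 + 30 + 31 + 30 + 31 + 31 + 28 + 31 + 30 + 31 + 30 + 31 + 31 + 1 = 912.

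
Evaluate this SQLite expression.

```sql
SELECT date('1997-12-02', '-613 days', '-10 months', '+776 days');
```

Applying '-613 days' to 1997-12-02: counting 613 days back gives 1996-03-29.
Adding -10 months to 1996-03-29 gives 1995-05-29.
Applying '+776 days' to 1995-05-29: counting 776 days forward gives 1997-07-13.

1997-07-13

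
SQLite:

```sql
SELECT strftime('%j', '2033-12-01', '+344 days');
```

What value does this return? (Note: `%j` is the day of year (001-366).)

First apply '+344 days': 2033-12-01 → 2034-11-10.
Day-of-year for 2034-11-10: days since 2034-01-01 inclusive = 314, zero-padded to 314.

314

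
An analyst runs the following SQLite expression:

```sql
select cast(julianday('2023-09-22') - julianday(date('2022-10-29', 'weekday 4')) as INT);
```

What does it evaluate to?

323

`weekday 4` advances to the next Thursday; 2022-10-29 is a Saturday, so it moves forward to 2022-11-03.
27 days remain in November 2022 after the 3rd (30 − 3).
Full months from December 2022 through August 2023 contribute their day counts.
Then 22 days into September 2023.
Total: 27 + 31 + 31 + 28 + 31 + 30 + 31 + 30 + 31 + 31 + 22 = 323.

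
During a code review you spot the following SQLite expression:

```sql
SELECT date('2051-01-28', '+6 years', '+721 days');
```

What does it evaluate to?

Adding +6 years to 2051-01-28 gives 2057-01-28.
Applying '+721 days' to 2057-01-28: counting 721 days forward gives 2059-01-19.

2059-01-19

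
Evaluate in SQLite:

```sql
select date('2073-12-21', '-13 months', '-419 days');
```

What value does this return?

2071-09-29

Adding -13 months to 2073-12-21 gives 2072-11-21.
Applying '-419 days' to 2072-11-21: counting 419 days back gives 2071-09-29.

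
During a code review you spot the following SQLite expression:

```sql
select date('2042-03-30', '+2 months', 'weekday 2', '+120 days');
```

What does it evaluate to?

Adding +2 months to 2042-03-30 gives 2042-05-30.
`weekday 2` advances to the next Tuesday; 2042-05-30 is a Friday, so it moves forward to 2042-06-03.
Applying '+120 days' to 2042-06-03: counting 120 days forward gives 2042-10-01.

2042-10-01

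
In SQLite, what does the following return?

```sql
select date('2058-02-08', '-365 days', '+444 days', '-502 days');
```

2056-12-12

Applying '-365 days' to 2058-02-08: counting 365 days back gives 2057-02-08.
Applying '+444 days' to 2057-02-08: counting 444 days forward gives 2058-04-28.
Applying '-502 days' to 2058-04-28: counting 502 days back gives 2056-12-12.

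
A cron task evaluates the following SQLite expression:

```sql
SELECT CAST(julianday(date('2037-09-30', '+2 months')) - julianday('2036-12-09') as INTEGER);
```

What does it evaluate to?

Adding +2 months to 2037-09-30 gives 2037-11-30.
22 days remain in December 2036 after the 9th (31 − 9).
Full months from January 2037 through October 2037 contribute their day counts.
Then 30 days into November 2037.
Total: 22 + 31 + 28 + 31 + 30 + 31 + 30 + 31 + 31 + 30 + 31 + 30 = 356.

356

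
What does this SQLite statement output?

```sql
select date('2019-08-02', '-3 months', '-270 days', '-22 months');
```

2016-10-05

Adding -3 months to 2019-08-02 gives 2019-05-02.
Applying '-270 days' to 2019-05-02: counting 270 days back gives 2018-08-05.
Adding -22 months to 2018-08-05 gives 2016-10-05.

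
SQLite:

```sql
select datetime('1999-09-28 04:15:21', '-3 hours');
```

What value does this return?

1999-09-28 01:15:21

-3 hours from 1999-09-28 04:15:21 is 1999-09-28 01:15:21.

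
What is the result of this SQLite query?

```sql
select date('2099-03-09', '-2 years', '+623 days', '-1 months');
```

Adding -2 years to 2099-03-09 gives 2097-03-09.
Applying '+623 days' to 2097-03-09: counting 623 days forward gives 2098-11-22.
Adding -1 month to 2098-11-22 gives 2098-10-22.

2098-10-22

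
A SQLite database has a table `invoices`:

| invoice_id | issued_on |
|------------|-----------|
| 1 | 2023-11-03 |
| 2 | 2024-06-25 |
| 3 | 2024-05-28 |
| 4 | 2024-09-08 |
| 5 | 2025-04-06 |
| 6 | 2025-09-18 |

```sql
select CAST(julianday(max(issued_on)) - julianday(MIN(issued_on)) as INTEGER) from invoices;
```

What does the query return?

MIN = 2023-11-03, MAX = 2025-09-18.
27 days remain in November 2023 after the 3rd (30 − 3).
Full months from December 2023 through August 2025 contribute their day counts.
Then 18 days into September 2025.
Total: 27 + 31 + 31 + 29 + 31 + 30 + 31 + 30 + 31 + 31 + 30 + 31 + 30 + 31 + 31 + 28 + 31 + 30 + 31 + 30 + 31 + 31 + 18 = 685.

685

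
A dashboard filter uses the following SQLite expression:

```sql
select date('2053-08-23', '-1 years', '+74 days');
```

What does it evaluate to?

Adding -1 year to 2053-08-23 gives 2052-08-23.
Applying '+74 days' to 2052-08-23: counting 74 days forward gives 2052-11-05.

2052-11-05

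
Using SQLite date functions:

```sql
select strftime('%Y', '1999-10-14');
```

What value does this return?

1999

`%Y` extracts the 4-digit year: 1999.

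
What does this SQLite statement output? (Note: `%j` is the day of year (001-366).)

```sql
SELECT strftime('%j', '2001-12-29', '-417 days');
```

First apply '-417 days': 2001-12-29 → 2000-11-07.
Day-of-year for 2000-11-07: days since 2000-01-01 inclusive = 312, zero-padded to 312.

312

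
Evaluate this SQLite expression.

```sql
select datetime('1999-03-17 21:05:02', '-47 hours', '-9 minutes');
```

-47 hours from 1999-03-17 21:05:02 is 1999-03-15 22:05:02 (crosses midnight).
-9 minutes from 1999-03-15 22:05:02 is 1999-03-15 21:56:02.

1999-03-15 21:56:02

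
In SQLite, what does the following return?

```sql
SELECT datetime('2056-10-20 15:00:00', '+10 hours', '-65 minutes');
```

2056-10-20 23:55:00

+10 hours from 2056-10-20 15:00:00 is 2056-10-21 01:00:00 (crosses midnight).
65 minutes = 1h 5m; -65 minutes from 2056-10-21 01:00:00 is 2056-10-20 23:55:00 (crosses midnight).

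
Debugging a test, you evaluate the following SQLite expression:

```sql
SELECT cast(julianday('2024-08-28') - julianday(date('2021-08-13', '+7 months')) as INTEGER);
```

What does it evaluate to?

899

Adding +7 months to 2021-08-13 gives 2022-03-13.
18 days remain in March 2022 after the 13th (31 − 13).
Full months from April 2022 through July 2024 contribute their day counts.
Then 28 days into August 2024.
Total: 18 + 30 + 31 + 30 + 31 + 31 + 30 + 31 + 30 + 31 + 31 + 28 + 31 + 30 + 31 + 30 + 31 + 31 + 30 + 31 + 30 + 31 + 31 + 29 + 31 + 30 + 31 + 30 + 31 + 28 = 899.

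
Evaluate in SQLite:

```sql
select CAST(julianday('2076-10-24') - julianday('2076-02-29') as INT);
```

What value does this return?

0 days remain in February 2076 after the 29th (29 − 29).
Full months from March 2076 through September 2076 contribute their day counts.
Then 24 days into October 2076.
Total: 0 + 31 + 30 + 31 + 30 + 31 + 31 + 30 + 24 = 238.

238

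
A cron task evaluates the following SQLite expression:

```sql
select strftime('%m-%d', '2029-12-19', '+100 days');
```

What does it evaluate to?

First apply '+100 days': 2029-12-19 → 2030-03-29.
`%m-%d` extracts the month-day: 03-29.

03-29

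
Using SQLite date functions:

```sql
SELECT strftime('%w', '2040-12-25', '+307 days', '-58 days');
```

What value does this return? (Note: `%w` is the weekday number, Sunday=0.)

6

First apply '+307 days', '-58 days': 2040-12-25 → 2041-08-31.
2041-08-31 is a Saturday; with Sunday=0 that is 6.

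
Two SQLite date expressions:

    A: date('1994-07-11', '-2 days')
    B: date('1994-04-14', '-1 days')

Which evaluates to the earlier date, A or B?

B

A = 1994-07-09.
B = 1994-04-13.
B is earlier.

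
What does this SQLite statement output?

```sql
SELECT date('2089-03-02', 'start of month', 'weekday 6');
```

`start of month` rewinds 2089-03-02 to 2089-03-01.
`weekday 6` advances to the next Saturday; 2089-03-01 is a Tuesday, so it moves forward to 2089-03-05.

2089-03-05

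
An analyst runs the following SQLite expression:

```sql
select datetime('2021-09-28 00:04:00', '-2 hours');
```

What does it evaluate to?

-2 hours from 2021-09-28 00:04:00 is 2021-09-27 22:04:00 (crosses midnight).

2021-09-27 22:04:00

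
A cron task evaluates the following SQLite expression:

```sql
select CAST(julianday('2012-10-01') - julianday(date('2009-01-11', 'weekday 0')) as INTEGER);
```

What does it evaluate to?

1359

`weekday 0` advances to the next Sunday; 2009-01-11 is already a Sunday, so it stays at 2009-01-11.
20 days remain in January 2009 after the 11th (31 − 11).
Full months from February 2009 through September 2012 contribute their day counts.
Then 1 day into October 2012.
Total: 20 + 28 + 31 + 30 + 31 + 30 + 31 + 31 + 30 + 31 + 30 + 31 + 31 + 28 + 31 + 30 + 31 + 30 + 31 + 31 + 30 + 31 + 30 + 31 + 31 + 28 + 31 + 30 + 31 + 30 + 31 + 31 + 30 + 31 + 30 + 31 + 31 + 29 + 31 + 30 + 31 + 30 + 31 + 31 + 30 + 1 = 1359.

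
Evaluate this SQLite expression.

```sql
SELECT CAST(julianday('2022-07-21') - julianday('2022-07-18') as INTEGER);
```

3

Both dates are in July 2022: 21 − 18 = 3.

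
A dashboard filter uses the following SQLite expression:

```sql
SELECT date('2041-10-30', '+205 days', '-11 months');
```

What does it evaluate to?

2041-06-23

Applying '+205 days' to 2041-10-30: counting 205 days forward gives 2042-05-23.
Adding -11 months to 2042-05-23 gives 2041-06-23.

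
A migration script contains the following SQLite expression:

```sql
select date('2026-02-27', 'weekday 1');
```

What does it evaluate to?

2026-03-02

`weekday 1` advances to the next Monday; 2026-02-27 is a Friday, so it moves forward to 2026-03-02.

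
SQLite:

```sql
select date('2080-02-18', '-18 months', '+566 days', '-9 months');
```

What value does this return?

2079-06-06

Adding -18 months to 2080-02-18 gives 2078-08-18.
Applying '+566 days' to 2078-08-18: counting 566 days forward gives 2080-03-06.
Adding -9 months to 2080-03-06 gives 2079-06-06.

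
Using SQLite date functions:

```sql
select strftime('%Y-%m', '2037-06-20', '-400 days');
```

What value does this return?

First apply '-400 days': 2037-06-20 → 2036-05-16.
`%Y-%m` extracts the year-month: 2036-05.

2036-05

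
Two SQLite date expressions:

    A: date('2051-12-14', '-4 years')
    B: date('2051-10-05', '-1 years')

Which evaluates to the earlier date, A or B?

A = 2047-12-14.
B = 2050-10-05.
A is earlier.

A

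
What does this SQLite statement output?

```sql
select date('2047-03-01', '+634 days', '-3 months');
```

2048-08-24

Applying '+634 days' to 2047-03-01: counting 634 days forward gives 2048-11-24.
Adding -3 months to 2048-11-24 gives 2048-08-24.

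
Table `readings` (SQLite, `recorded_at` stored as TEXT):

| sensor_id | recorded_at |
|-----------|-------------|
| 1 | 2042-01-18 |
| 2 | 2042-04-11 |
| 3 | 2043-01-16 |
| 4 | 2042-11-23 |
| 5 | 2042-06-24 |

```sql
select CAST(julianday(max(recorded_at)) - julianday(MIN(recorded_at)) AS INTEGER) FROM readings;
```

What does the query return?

363

MIN = 2042-01-18, MAX = 2043-01-16.
13 days remain in January 2042 after the 18th (31 − 18).
Full months from February 2042 through December 2042 contribute their day counts.
Then 16 days into January 2043.
Total: 13 + 28 + 31 + 30 + 31 + 30 + 31 + 31 + 30 + 31 + 30 + 31 + 16 = 363.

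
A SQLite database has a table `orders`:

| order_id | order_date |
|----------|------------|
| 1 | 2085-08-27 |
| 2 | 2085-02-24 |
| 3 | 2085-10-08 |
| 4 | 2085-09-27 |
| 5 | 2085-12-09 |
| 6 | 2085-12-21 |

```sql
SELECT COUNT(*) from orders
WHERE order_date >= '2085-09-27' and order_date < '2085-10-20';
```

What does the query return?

2

Rows in [2085-09-27, 2085-10-20): 2085-10-08, 2085-09-27 → 2 rows.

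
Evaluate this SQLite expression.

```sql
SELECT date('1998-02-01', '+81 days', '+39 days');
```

1998-06-01

Applying '+81 days' to 1998-02-01: counting 81 days forward gives 1998-04-23.
April 1998 has 30 days; 7 remain after the 23rd, so 8 days reach 1998-05-01.
May 1998 has 31 days; 30 remain after the 1st, so 31 days reach 1998-06-01.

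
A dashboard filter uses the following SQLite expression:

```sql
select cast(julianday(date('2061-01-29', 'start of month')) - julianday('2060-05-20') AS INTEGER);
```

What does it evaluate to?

`start of month` rewinds 2061-01-29 to 2061-01-01.
11 days remain in May 2060 after the 20th (31 − 20).
Full months from June 2060 through December 2060 contribute their day counts.
Then 1 day into January 2061.
Total: 11 + 30 + 31 + 31 + 30 + 31 + 30 + 31 + 1 = 226.

226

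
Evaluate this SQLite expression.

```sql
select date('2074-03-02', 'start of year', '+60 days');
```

`start of year` rewinds 2074-03-02 to 2074-01-01.
Applying '+60 days' to 2074-01-01: counting 60 days forward gives 2074-03-02.

2074-03-02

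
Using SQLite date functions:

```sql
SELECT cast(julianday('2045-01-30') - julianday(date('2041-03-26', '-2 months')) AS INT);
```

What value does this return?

1465

Adding -2 months to 2041-03-26 gives 2041-01-26.
5 days remain in January 2041 after the 26th (31 − 26).
Full months from February 2041 through December 2044 contribute their day counts.
Then 30 days into January 2045.
Total: 5 + 28 + 31 + 30 + 31 + 30 + 31 + 31 + 30 + 31 + 30 + 31 + 31 + 28 + 31 + 30 + 31 + 30 + 31 + 31 + 30 + 31 + 30 + 31 + 31 + 28 + 31 + 30 + 31 + 30 + 31 + 31 + 30 + 31 + 30 + 31 + 31 + 29 + 31 + 30 + 31 + 30 + 31 + 31 + 30 + 31 + 30 + 31 + 30 = 1465.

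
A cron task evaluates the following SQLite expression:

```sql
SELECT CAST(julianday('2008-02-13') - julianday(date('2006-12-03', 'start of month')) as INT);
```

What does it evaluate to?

`start of month` rewinds 2006-12-03 to 2006-12-01.
30 days remain in December 2006 after the 1st (31 − 1).
Full months from January 2007 through January 2008 contribute their day counts.
Then 13 days into February 2008.
Total: 30 + 31 + 28 + 31 + 30 + 31 + 30 + 31 + 31 + 30 + 31 + 30 + 31 + 31 + 13 = 439.

439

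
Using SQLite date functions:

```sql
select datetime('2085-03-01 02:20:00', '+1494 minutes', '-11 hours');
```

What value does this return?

1494 minutes = 24h 54m; +1494 minutes from 2085-03-01 02:20:00 is 2085-03-02 03:14:00 (crosses midnight).
-11 hours from 2085-03-02 03:14:00 is 2085-03-01 16:14:00 (crosses midnight).

2085-03-01 16:14:00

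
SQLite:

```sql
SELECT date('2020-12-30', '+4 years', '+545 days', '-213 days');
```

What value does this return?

Adding +4 years to 2020-12-30 gives 2024-12-30.
Applying '+545 days' to 2024-12-30: counting 545 days forward gives 2026-06-28.
Applying '-213 days' to 2026-06-28: counting 213 days back gives 2025-11-27.

2025-11-27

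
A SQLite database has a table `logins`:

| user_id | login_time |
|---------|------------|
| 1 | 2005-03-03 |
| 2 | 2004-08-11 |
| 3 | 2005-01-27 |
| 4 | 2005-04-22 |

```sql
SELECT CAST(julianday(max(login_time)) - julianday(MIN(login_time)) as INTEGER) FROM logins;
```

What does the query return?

MIN = 2004-08-11, MAX = 2005-04-22.
20 days remain in August 2004 after the 11th (31 − 11).
Full months from September 2004 through March 2005 contribute their day counts.
Then 22 days into April 2005.
Total: 20 + 30 + 31 + 30 + 31 + 31 + 28 + 31 + 22 = 254.

254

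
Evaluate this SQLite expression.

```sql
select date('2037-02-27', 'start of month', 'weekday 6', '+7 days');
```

2037-02-14

`start of month` rewinds 2037-02-27 to 2037-02-01.
`weekday 6` advances to the next Saturday; 2037-02-01 is a Sunday, so it moves forward to 2037-02-07.
Advancing 7 more days within February lands on 2037-02-14.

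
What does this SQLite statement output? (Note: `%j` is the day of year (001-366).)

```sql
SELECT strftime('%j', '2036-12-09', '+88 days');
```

First apply '+88 days': 2036-12-09 → 2037-03-07.
Day-of-year for 2037-03-07: days since 2037-01-01 inclusive = 66, zero-padded to 066.

066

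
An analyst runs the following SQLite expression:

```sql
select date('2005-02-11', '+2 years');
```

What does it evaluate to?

Adding +2 years to 2005-02-11 gives 2007-02-11.

2007-02-11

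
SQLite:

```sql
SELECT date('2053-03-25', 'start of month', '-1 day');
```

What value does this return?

2053-02-28

`start of month` rewinds 2053-03-25 to 2053-03-01.
Going back 1 day from 2053-03-01 reaches 2053-02-28 (last day of February, 28 days).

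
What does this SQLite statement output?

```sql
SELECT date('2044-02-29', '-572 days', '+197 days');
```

Applying '-572 days' to 2044-02-29: counting 572 days back gives 2042-08-06.
Applying '+197 days' to 2042-08-06: counting 197 days forward gives 2043-02-19.

2043-02-19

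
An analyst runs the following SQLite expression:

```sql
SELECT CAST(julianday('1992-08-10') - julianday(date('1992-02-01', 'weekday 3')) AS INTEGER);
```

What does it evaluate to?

187

`weekday 3` advances to the next Wednesday; 1992-02-01 is a Saturday, so it moves forward to 1992-02-05.
24 days remain in February 1992 after the 5th (29 − 5).
March 1992: 31 days.
April 1992: 30 days.
May 1992: 31 days.
June 1992: 30 days.
July 1992: 31 days.
Then 10 days into August 1992.
Total: 24 + 31 + 30 + 31 + 30 + 31 + 10 = 187.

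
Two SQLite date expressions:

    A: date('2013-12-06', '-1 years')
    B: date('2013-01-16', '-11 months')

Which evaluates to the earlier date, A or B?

A = 2012-12-06.
B = 2012-02-16.
B is earlier.

B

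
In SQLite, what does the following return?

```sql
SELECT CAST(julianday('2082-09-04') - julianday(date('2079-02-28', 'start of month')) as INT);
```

1311

`start of month` rewinds 2079-02-28 to 2079-02-01.
27 days remain in February 2079 after the 1st (28 − 1).
Full months from March 2079 through August 2082 contribute their day counts.
Then 4 days into September 2082.
Total: 27 + 31 + 30 + 31 + 30 + 31 + 31 + 30 + 31 + 30 + 31 + 31 + 29 + 31 + 30 + 31 + 30 + 31 + 31 + 30 + 31 + 30 + 31 + 31 + 28 + 31 + 30 + 31 + 30 + 31 + 31 + 30 + 31 + 30 + 31 + 31 + 28 + 31 + 30 + 31 + 30 + 31 + 31 + 4 = 1311.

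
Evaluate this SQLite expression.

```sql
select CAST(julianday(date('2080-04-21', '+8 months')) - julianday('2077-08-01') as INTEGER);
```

1238

Adding +8 months to 2080-04-21 gives 2080-12-21.
30 days remain in August 2077 after the 1st (31 − 1).
Full months from September 2077 through November 2080 contribute their day counts.
Then 21 days into December 2080.
Total: 30 + 30 + 31 + 30 + 31 + 31 + 28 + 31 + 30 + 31 + 30 + 31 + 31 + 30 + 31 + 30 + 31 + 31 + 28 + 31 + 30 + 31 + 30 + 31 + 31 + 30 + 31 + 30 + 31 + 31 + 29 + 31 + 30 + 31 + 30 + 31 + 31 + 30 + 31 + 30 + 21 = 1238.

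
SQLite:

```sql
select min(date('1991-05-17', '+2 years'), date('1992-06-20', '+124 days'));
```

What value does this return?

date('1991-05-17', '+2 years') → 1993-05-17.
date('1992-06-20', '+124 days') → 1992-10-22.
Earlier of the two is 1992-10-22.

1992-10-22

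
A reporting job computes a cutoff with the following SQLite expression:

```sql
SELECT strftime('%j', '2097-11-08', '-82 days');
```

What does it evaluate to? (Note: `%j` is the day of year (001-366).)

230

First apply '-82 days': 2097-11-08 → 2097-08-18.
Day-of-year for 2097-08-18: days since 2097-01-01 inclusive = 230, zero-padded to 230.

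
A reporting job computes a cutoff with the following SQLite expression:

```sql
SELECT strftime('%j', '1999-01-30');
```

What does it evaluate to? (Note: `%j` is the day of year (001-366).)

Day-of-year for 1999-01-30: days since 1999-01-01 inclusive = 30, zero-padded to 030.

030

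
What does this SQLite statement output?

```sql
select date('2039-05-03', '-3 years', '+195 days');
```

2036-11-14

Adding -3 years to 2039-05-03 gives 2036-05-03.
Applying '+195 days' to 2036-05-03: counting 195 days forward gives 2036-11-14.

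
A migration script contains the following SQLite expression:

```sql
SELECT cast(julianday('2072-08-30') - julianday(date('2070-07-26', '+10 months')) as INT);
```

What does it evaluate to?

462

Adding +10 months to 2070-07-26 gives 2071-05-26.
5 days remain in May 2071 after the 26th (31 − 26).
Full months from June 2071 through July 2072 contribute their day counts.
Then 30 days into August 2072.
Total: 5 + 30 + 31 + 31 + 30 + 31 + 30 + 31 + 31 + 29 + 31 + 30 + 31 + 30 + 31 + 30 = 462.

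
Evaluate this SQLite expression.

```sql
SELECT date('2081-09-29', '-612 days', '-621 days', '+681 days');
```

Applying '-612 days' to 2081-09-29: counting 612 days back gives 2080-01-26.
Applying '-621 days' to 2080-01-26: counting 621 days back gives 2078-05-15.
Applying '+681 days' to 2078-05-15: counting 681 days forward gives 2080-03-26.

2080-03-26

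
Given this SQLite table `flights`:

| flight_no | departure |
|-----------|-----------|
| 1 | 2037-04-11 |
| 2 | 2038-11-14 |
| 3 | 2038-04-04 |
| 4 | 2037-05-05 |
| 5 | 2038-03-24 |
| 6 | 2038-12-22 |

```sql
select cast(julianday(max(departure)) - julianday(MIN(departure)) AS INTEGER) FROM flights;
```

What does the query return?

620

MIN = 2037-04-11, MAX = 2038-12-22.
19 days remain in April 2037 after the 11th (30 − 11).
Full months from May 2037 through November 2038 contribute their day counts.
Then 22 days into December 2038.
Total: 19 + 31 + 30 + 31 + 31 + 30 + 31 + 30 + 31 + 31 + 28 + 31 + 30 + 31 + 30 + 31 + 31 + 30 + 31 + 30 + 22 = 620.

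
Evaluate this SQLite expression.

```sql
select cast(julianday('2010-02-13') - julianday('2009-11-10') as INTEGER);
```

95

20 days remain in November 2009 after the 10th (30 − 10).
December 2009: 31 days.
January 2010: 31 days.
Then 13 days into February 2010.
Total: 20 + 31 + 31 + 13 = 95.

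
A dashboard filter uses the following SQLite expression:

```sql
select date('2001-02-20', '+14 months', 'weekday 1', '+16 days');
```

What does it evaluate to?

2002-05-08

Adding +14 months to 2001-02-20 gives 2002-04-20.
`weekday 1` advances to the next Monday; 2002-04-20 is a Saturday, so it moves forward to 2002-04-22.
April 2002 has 30 days; 8 remain after the 22nd, so 9 days reach 2002-05-01.
Advancing 7 more days within May lands on 2002-05-08.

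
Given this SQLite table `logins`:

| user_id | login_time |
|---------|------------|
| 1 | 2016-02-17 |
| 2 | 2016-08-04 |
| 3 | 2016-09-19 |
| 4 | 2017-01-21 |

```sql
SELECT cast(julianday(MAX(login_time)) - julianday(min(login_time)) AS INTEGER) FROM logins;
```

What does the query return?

MIN = 2016-02-17, MAX = 2017-01-21.
12 days remain in February 2016 after the 17th (29 − 17).
Full months from March 2016 through December 2016 contribute their day counts.
Then 21 days into January 2017.
Total: 12 + 31 + 30 + 31 + 30 + 31 + 31 + 30 + 31 + 30 + 31 + 21 = 339.

339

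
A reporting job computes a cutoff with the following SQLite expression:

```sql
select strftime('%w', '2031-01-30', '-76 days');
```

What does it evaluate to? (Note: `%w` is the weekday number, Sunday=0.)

5

First apply '-76 days': 2031-01-30 → 2030-11-15.
2030-11-15 is a Friday; with Sunday=0 that is 5.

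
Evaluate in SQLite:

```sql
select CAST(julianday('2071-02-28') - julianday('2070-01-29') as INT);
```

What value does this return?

395

2 days remain in January 2070 after the 29th (31 − 29).
Full months from February 2070 through January 2071 contribute their day counts.
Then 28 days into February 2071.
Total: 2 + 28 + 31 + 30 + 31 + 30 + 31 + 31 + 30 + 31 + 30 + 31 + 31 + 28 = 395.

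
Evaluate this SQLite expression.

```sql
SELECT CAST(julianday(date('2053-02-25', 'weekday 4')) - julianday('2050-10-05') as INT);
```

`weekday 4` advances to the next Thursday; 2053-02-25 is a Tuesday, so it moves forward to 2053-02-27.
26 days remain in October 2050 after the 5th (31 − 5).
Full months from November 2050 through January 2053 contribute their day counts.
Then 27 days into February 2053.
Total: 26 + 30 + 31 + 31 + 28 + 31 + 30 + 31 + 30 + 31 + 31 + 30 + 31 + 30 + 31 + 31 + 29 + 31 + 30 + 31 + 30 + 31 + 31 + 30 + 31 + 30 + 31 + 31 + 27 = 876.

876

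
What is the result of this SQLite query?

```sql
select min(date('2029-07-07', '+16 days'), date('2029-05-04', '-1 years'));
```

date('2029-07-07', '+16 days') → 2029-07-23.
date('2029-05-04', '-1 years') → 2028-05-04.
Earlier of the two is 2028-05-04.

2028-05-04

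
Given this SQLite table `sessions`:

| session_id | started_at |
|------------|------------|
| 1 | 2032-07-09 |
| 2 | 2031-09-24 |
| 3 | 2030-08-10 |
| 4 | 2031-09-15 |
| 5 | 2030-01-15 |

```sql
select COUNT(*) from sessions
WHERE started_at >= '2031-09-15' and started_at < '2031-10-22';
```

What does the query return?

Rows in [2031-09-15, 2031-10-22): 2031-09-24, 2031-09-15 → 2 rows.

2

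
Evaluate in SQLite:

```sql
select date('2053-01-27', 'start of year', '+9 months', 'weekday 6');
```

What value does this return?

2053-10-04

`start of year` rewinds 2053-01-27 to 2053-01-01.
Adding +9 months to 2053-01-01 gives 2053-10-01.
`weekday 6` advances to the next Saturday; 2053-10-01 is a Wednesday, so it moves forward to 2053-10-04.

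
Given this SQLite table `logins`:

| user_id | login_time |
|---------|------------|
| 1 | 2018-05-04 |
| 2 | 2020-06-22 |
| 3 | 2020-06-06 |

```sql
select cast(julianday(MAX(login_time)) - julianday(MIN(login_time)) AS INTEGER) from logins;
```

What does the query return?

MIN = 2018-05-04, MAX = 2020-06-22.
27 days remain in May 2018 after the 4th (31 − 4).
Full months from June 2018 through May 2020 contribute their day counts.
Then 22 days into June 2020.
Total: 27 + 30 + 31 + 31 + 30 + 31 + 30 + 31 + 31 + 28 + 31 + 30 + 31 + 30 + 31 + 31 + 30 + 31 + 30 + 31 + 31 + 29 + 31 + 30 + 31 + 22 = 780.

780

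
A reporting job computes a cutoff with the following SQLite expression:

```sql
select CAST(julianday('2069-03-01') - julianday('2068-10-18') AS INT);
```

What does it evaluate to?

13 days remain in October 2068 after the 18th (31 − 18).
November 2068: 30 days.
December 2068: 31 days.
January 2069: 31 days.
February 2069: 28 days.
Then 1 day into March 2069.
Total: 13 + 30 + 31 + 31 + 28 + 1 = 134.

134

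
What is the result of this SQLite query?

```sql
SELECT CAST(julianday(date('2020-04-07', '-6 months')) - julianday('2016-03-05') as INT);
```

1311

Adding -6 months to 2020-04-07 gives 2019-10-07.
26 days remain in March 2016 after the 5th (31 − 5).
Full months from April 2016 through September 2019 contribute their day counts.
Then 7 days into October 2019.
Total: 26 + 30 + 31 + 30 + 31 + 31 + 30 + 31 + 30 + 31 + 31 + 28 + 31 + 30 + 31 + 30 + 31 + 31 + 30 + 31 + 30 + 31 + 31 + 28 + 31 + 30 + 31 + 30 + 31 + 31 + 30 + 31 + 30 + 31 + 31 + 28 + 31 + 30 + 31 + 30 + 31 + 31 + 30 + 7 = 1311.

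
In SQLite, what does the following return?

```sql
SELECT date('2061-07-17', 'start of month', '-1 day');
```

`start of month` rewinds 2061-07-17 to 2061-07-01.
Going back 1 day from 2061-07-01 reaches 2061-06-30 (last day of June, 30 days).

2061-06-30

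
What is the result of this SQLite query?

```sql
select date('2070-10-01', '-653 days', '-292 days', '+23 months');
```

Applying '-653 days' to 2070-10-01: counting 653 days back gives 2068-12-17.
Applying '-292 days' to 2068-12-17: counting 292 days back gives 2068-02-29.
Adding +23 months to 2068-02-29 gives 2070-01-29.

2070-01-29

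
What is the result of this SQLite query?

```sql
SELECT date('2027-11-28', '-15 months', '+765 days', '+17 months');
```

2030-03-01

Adding -15 months to 2027-11-28 gives 2026-08-28.
Applying '+765 days' to 2026-08-28: counting 765 days forward gives 2028-10-01.
Adding +17 months to 2028-10-01 gives 2030-03-01.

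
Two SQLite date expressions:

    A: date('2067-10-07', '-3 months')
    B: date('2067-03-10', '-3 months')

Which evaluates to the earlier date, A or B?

B

A = 2067-07-07.
B = 2066-12-10.
B is earlier.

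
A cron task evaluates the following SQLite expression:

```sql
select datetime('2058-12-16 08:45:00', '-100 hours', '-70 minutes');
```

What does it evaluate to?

2058-12-12 03:35:00

-100 hours from 2058-12-16 08:45:00 is 2058-12-12 04:45:00 (crosses midnight).
70 minutes = 1h 10m; -70 minutes from 2058-12-12 04:45:00 is 2058-12-12 03:35:00.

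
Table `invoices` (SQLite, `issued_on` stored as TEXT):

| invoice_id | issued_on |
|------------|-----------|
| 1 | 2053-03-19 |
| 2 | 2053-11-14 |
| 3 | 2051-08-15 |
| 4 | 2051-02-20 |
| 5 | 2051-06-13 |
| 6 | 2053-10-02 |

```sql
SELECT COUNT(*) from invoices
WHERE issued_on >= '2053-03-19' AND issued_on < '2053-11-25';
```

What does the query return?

3

Rows in [2053-03-19, 2053-11-25): 2053-03-19, 2053-11-14, 2053-10-02 → 3 rows.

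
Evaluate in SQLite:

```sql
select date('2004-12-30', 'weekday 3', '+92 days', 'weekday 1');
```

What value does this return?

2005-04-11

`weekday 3` advances to the next Wednesday; 2004-12-30 is a Thursday, so it moves forward to 2005-01-05.
Applying '+92 days' to 2005-01-05: counting 92 days forward gives 2005-04-07.
`weekday 1` advances to the next Monday; 2005-04-07 is a Thursday, so it moves forward to 2005-04-11.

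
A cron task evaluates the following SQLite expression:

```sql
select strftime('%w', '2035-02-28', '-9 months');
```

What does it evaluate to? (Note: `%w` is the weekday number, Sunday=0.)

0

First apply '-9 months': 2035-02-28 → 2034-05-28.
2034-05-28 is a Sunday; with Sunday=0 that is 0.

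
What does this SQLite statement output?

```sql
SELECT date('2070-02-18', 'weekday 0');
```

`weekday 0` advances to the next Sunday; 2070-02-18 is a Tuesday, so it moves forward to 2070-02-23.

2070-02-23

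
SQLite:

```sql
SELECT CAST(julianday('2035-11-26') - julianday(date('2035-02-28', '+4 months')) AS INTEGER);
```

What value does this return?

151

Adding +4 months to 2035-02-28 gives 2035-06-28.
2 days remain in June 2035 after the 28th (30 − 28).
July 2035: 31 days.
August 2035: 31 days.
September 2035: 30 days.
October 2035: 31 days.
Then 26 days into November 2035.
Total: 2 + 31 + 31 + 30 + 31 + 26 = 151.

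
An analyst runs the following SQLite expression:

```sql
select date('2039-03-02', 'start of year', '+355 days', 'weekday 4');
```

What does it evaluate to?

2039-12-22

`start of year` rewinds 2039-03-02 to 2039-01-01.
Applying '+355 days' to 2039-01-01: counting 355 days forward gives 2039-12-22.
`weekday 4` advances to the next Thursday; 2039-12-22 is already a Thursday, so it stays at 2039-12-22.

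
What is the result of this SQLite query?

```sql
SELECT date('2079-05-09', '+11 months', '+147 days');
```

Adding +11 months to 2079-05-09 gives 2080-04-09.
Applying '+147 days' to 2080-04-09: counting 147 days forward gives 2080-09-03.

2080-09-03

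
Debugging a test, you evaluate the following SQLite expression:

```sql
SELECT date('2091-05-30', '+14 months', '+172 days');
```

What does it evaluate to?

Adding +14 months to 2091-05-30 gives 2092-07-30.
Applying '+172 days' to 2092-07-30: counting 172 days forward gives 2093-01-18.

2093-01-18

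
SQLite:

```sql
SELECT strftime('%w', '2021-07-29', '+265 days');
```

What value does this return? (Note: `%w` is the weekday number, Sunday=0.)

First apply '+265 days': 2021-07-29 → 2022-04-20.
2022-04-20 is a Wednesday; with Sunday=0 that is 3.

3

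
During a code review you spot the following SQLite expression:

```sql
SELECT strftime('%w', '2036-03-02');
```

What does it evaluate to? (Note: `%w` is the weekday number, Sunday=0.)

2036-03-02 is a Sunday; with Sunday=0 that is 0.

0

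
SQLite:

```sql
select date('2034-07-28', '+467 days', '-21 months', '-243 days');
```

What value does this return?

Applying '+467 days' to 2034-07-28: counting 467 days forward gives 2035-11-07.
Adding -21 months to 2035-11-07 gives 2034-02-07.
Applying '-243 days' to 2034-02-07: counting 243 days back gives 2033-06-09.

2033-06-09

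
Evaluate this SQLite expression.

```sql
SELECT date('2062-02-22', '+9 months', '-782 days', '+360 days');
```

Adding +9 months to 2062-02-22 gives 2062-11-22.
Applying '-782 days' to 2062-11-22: counting 782 days back gives 2060-10-01.
Applying '+360 days' to 2060-10-01: counting 360 days forward gives 2061-09-26.

2061-09-26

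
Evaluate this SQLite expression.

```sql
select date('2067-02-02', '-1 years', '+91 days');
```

Adding -1 year to 2067-02-02 gives 2066-02-02.
Applying '+91 days' to 2066-02-02: counting 91 days forward gives 2066-05-04.

2066-05-04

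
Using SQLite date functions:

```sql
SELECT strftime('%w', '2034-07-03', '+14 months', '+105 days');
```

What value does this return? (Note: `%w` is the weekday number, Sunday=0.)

First apply '+14 months', '+105 days': 2034-07-03 → 2035-12-17.
2035-12-17 is a Monday; with Sunday=0 that is 1.

1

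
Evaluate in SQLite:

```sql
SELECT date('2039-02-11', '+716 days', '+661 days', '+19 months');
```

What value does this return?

2044-06-19

Applying '+716 days' to 2039-02-11: counting 716 days forward gives 2041-01-27.
Applying '+661 days' to 2041-01-27: counting 661 days forward gives 2042-11-19.
Adding +19 months to 2042-11-19 gives 2044-06-19.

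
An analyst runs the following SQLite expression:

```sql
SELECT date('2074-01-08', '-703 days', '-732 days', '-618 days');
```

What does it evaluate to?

2068-05-26

Applying '-703 days' to 2074-01-08: counting 703 days back gives 2072-02-05.
Applying '-732 days' to 2072-02-05: counting 732 days back gives 2070-02-03.
Applying '-618 days' to 2070-02-03: counting 618 days back gives 2068-05-26.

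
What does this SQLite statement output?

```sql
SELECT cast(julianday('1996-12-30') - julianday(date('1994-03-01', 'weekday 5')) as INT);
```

1032

`weekday 5` advances to the next Friday; 1994-03-01 is a Tuesday, so it moves forward to 1994-03-04.
27 days remain in March 1994 after the 4th (31 − 4).
Full months from April 1994 through November 1996 contribute their day counts.
Then 30 days into December 1996.
Total: 27 + 30 + 31 + 30 + 31 + 31 + 30 + 31 + 30 + 31 + 31 + 28 + 31 + 30 + 31 + 30 + 31 + 31 + 30 + 31 + 30 + 31 + 31 + 29 + 31 + 30 + 31 + 30 + 31 + 31 + 30 + 31 + 30 + 30 = 1032.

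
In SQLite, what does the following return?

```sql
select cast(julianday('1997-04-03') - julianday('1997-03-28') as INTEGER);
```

3 days remain in March 1997 after the 28th (31 − 28).
Then 3 days into April 1997.
Total: 3 + 3 = 6.

6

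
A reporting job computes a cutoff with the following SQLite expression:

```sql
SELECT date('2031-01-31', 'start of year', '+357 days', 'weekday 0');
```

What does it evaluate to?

2031-12-28

`start of year` rewinds 2031-01-31 to 2031-01-01.
Applying '+357 days' to 2031-01-01: counting 357 days forward gives 2031-12-24.
`weekday 0` advances to the next Sunday; 2031-12-24 is a Wednesday, so it moves forward to 2031-12-28.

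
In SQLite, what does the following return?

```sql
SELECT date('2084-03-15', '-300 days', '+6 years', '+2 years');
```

2091-05-20

Applying '-300 days' to 2084-03-15: counting 300 days back gives 2083-05-20.
Adding +6 years to 2083-05-20 gives 2089-05-20.
Adding +2 years to 2089-05-20 gives 2091-05-20.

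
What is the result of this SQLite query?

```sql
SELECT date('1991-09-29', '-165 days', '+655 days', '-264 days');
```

1992-05-12

Applying '-165 days' to 1991-09-29: counting 165 days back gives 1991-04-17.
Applying '+655 days' to 1991-04-17: counting 655 days forward gives 1993-01-31.
Applying '-264 days' to 1993-01-31: counting 264 days back gives 1992-05-12.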